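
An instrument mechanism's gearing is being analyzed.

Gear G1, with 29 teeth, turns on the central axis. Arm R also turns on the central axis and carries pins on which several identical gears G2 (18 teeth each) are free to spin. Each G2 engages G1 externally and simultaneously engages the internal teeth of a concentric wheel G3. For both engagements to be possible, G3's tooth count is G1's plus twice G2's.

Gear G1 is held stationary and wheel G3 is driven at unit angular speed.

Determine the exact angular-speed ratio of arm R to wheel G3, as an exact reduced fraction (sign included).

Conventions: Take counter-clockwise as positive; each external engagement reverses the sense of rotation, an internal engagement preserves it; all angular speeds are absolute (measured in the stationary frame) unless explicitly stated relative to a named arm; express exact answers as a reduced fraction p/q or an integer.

65/94

class = planetary set [G3 = 29+2·18 = 65; Willis about the carrier]
ring teeth: 29 + 2·18 = 65
29(ω_sun−ω_arm) = −65(ω_ring−ω_arm),  ω_sun = 0, ω_ring = 1
29(0−ω_arm) = −65(1−ω_arm)  ⇒  94·ω_arm = 65  ⇒  ω_arm = 65/94
ω_out/ω_in = 65/94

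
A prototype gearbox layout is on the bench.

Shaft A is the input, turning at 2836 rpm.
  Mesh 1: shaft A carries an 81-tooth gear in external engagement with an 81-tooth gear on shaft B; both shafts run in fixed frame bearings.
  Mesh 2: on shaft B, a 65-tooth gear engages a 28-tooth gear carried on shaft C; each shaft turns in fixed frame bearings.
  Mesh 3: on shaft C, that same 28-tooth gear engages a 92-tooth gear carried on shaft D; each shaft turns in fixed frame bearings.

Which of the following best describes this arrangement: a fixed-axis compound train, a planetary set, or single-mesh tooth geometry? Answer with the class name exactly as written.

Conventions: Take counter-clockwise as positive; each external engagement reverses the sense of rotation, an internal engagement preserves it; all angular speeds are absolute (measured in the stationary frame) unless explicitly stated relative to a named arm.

fixed-axis compound train

topology: fixed-axis compound train — 3 meshes, A→D
classification: fixed-axis compound train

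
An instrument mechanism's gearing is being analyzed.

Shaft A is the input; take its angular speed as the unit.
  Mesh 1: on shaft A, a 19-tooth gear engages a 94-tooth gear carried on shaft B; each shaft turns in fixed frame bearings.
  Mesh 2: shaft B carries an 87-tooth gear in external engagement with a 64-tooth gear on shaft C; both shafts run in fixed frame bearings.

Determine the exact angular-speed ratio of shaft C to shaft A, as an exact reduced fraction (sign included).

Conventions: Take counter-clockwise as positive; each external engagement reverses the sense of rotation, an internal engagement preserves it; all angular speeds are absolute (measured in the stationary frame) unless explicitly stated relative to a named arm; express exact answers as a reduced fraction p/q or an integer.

1653/6016

class = fixed-axis compound train [2 meshes; 2 ratios multiply, 2 sense flips]
mesh 1 [19T→94T]: running ratio 19/94, sense −
mesh 2 [87T→64T]: running ratio 1653/6016, sense +
ω_out/ω_in = 1653/6016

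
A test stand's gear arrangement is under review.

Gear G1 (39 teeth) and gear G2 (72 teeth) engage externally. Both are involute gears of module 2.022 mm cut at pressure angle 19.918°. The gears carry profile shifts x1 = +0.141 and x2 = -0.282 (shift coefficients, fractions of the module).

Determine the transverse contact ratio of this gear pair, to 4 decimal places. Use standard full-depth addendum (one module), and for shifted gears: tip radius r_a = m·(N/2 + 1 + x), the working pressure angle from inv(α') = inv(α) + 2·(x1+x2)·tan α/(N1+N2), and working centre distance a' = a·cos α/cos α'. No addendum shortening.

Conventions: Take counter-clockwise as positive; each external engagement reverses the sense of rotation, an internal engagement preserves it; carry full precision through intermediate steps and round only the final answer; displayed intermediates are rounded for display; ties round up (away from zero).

1.7716

topology: single-mesh involute geometry — m = 2.022, 39T/72T pair
base radii: r_b1 = 37.070402, r_b2 = 68.437666
tip radii: r_a1 = 41.736102, r_a2 = 74.243796
inv(α') = inv(19.918°) + 2·(+0.141-0.282)·tan α/(39+72) = 0.01379507  ⇒  α' = 19.50717°
a' = a·cos α / cos α' = 112.2210·cos 19.918°/cos 19.50717° = 111.933059
action lengths: √(r_a1²−r_b1²) = 19.175179, √(r_a2²−r_b2²) = 28.782410
base pitch p_b = π·m·cos α = 5.972313
CR = (19.175179 + 28.782410 − 111.933059·sin 19.50717°)/5.972313 = 1.771568
contact ratio ≈ 1.7716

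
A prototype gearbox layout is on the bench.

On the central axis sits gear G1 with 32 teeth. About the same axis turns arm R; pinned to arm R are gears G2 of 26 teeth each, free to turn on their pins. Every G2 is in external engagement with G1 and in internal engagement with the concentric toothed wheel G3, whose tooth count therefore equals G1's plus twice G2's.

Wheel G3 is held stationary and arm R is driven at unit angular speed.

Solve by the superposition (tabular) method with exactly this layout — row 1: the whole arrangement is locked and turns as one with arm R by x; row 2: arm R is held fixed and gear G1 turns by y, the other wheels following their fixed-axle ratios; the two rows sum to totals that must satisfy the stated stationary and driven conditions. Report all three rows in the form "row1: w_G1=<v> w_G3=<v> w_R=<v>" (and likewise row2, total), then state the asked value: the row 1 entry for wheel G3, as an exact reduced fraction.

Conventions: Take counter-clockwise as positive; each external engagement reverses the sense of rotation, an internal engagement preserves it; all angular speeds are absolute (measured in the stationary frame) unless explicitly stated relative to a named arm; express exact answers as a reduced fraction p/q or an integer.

class = planetary set [G3 = 32+2·26 = 84; Willis about the carrier]
row 1 (train locked, turned with arm): all members turn x
row 2 (arm held, sun turns y): ω_ring = −(32/84)·y, ω_arm = 0
boundary: total ω_ring = x − (32/84)·y = 0 and total ω_arm = x = 1  ⇒  y = 21/8, x = 1
row 2 ring = −(32/84)·21/8 = -1
totals (row 1 + row 2): sun 1 + 21/8 = 29/8, ring 1 + (-1) = 0, arm 1 + 0 = 1
asked cell (row1, ring) = 1

row1: w_G1=1 w_G3=1 w_R=1
row2: w_G1=21/8 w_G3=-1 w_R=0
total: w_G1=29/8 w_G3=0 w_R=1
asked value: 1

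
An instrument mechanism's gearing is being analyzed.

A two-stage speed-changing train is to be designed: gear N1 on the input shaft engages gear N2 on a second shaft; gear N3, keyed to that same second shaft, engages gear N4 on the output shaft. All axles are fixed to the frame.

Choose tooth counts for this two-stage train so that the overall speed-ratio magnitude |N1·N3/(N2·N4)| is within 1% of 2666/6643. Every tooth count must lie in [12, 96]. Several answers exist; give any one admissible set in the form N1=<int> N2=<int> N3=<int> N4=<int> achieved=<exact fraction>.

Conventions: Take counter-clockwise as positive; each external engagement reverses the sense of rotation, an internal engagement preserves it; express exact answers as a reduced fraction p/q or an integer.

N1=31 N2=73 N3=86 N4=91 achieved=2666/6643

2-stage fixed-axis compound train for ratio 2666/6643
target = 2666/6643 in lowest terms: an exact hit needs N1·N3 = k·2666 and N2·N4 = k·6643 for one integer k, every count in [12, 96]; additionally prefer no 1:1 stage (N1 ≠ N2, N3 ≠ N4)
k = 1: N1·N3 = 2666 = 31·86, N2·N4 = 6643 = 73·91
achieved = 31·86/(73·91) = 2666/6643; |achieved − target| = 0 ≤ 1333/332150 ✓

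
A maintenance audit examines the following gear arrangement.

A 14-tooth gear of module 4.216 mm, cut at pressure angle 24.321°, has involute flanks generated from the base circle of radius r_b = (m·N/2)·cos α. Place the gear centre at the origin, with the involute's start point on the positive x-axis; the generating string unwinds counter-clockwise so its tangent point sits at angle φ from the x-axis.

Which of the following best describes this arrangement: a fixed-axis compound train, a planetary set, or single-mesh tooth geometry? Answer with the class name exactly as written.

single-mesh involute tooth geometry (14T wheel at module 4.216)
classification: single-mesh tooth geometry

single-mesh tooth geometry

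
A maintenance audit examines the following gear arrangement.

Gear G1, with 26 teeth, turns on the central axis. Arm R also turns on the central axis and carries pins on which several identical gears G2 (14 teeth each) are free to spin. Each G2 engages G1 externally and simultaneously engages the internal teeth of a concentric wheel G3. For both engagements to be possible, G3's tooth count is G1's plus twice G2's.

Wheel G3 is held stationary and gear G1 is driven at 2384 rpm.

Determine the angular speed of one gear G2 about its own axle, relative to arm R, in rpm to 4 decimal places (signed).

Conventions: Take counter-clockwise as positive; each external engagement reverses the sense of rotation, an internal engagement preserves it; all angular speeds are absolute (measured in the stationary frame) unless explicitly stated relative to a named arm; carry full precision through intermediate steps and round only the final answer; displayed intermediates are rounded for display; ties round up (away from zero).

-2988.5143 rpm

class = planetary set [G3 = 26+2·14 = 54; Willis about the carrier]
normalise by the input: solve with ω_sun = 1, then scale by 2384 rpm
ring teeth: 26 + 2·14 = 54
26(ω_sun−ω_arm) = −54(ω_ring−ω_arm),  ω_ring = 0, ω_sun = 1
26(1−ω_arm) = −54(0−ω_arm)  ⇒  80·ω_arm = 26  ⇒  ω_arm = 13/40
sun–planet mesh: 26·(1−13/40) = −14·(ω_p−ω_arm)  ⇒  ω_p−ω_arm = -351/280
scale: ω_p−ω_arm = -351/280 × 2384 rpm = -2988.5143 rpm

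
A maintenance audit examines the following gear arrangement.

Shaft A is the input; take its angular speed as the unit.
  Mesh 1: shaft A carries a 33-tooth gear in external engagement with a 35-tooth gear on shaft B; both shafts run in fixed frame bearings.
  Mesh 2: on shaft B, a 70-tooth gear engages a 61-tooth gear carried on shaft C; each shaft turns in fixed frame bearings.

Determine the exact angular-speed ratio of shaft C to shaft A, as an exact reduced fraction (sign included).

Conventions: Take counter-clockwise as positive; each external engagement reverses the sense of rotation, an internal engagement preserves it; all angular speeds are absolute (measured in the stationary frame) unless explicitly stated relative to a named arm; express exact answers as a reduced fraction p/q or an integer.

class = fixed-axis compound train [2 meshes; 2 ratios multiply, 2 sense flips]
mesh 1 [33T→35T]: running ratio 33/35, sense −
mesh 2 [70T→61T]: running ratio 66/61, sense +
ω_out/ω_in = 66/61

66/61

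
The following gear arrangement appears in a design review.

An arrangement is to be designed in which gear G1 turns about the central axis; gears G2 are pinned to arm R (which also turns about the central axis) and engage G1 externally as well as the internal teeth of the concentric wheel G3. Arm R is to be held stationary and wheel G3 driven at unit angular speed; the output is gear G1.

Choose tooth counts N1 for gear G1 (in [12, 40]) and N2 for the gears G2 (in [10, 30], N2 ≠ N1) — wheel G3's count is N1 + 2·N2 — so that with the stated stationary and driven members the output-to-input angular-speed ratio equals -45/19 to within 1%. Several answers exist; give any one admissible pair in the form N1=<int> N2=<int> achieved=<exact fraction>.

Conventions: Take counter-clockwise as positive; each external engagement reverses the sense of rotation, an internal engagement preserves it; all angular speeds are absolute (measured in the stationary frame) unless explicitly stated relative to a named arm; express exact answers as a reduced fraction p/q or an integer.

N1=19 N2=13 achieved=-45/19

design class (target -45/19): planetary set
Willis with ω_arm = 0: ω_sun/ω_ring = −N3/N1; set equal to -45/19  ⇒  N3/N1 = −(-45/19) = 45/19
N3 = N1 + 2·N2  ⇒  N2/N1 = (N3/N1 − 1)/2 = (45/19 − 1)/2 = 13/19
smallest multiple with N1 ≥ 12 and N2 ≥ 10: k = 1  ⇒  N1 = 1·19 = 19, N2 = 1·13 = 13 (N1 ≤ 40, N2 ≤ 30, N2 ≠ N1 ✓), N3 = 19 + 2·13 = 45
check: −N3/N1 with N1 = 19, N3 = 45 gives -45/19; |achieved − target| = 0 ≤ 9/380 ✓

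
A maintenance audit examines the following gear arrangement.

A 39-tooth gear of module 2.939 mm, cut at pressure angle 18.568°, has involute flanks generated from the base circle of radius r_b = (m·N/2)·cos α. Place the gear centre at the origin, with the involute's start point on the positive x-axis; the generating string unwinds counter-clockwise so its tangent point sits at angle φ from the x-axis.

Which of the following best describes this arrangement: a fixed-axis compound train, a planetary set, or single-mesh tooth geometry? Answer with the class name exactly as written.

single-mesh tooth geometry

class = single-mesh tooth geometry [base-circle involute, m = 2.939, 39T]
classification: single-mesh tooth geometry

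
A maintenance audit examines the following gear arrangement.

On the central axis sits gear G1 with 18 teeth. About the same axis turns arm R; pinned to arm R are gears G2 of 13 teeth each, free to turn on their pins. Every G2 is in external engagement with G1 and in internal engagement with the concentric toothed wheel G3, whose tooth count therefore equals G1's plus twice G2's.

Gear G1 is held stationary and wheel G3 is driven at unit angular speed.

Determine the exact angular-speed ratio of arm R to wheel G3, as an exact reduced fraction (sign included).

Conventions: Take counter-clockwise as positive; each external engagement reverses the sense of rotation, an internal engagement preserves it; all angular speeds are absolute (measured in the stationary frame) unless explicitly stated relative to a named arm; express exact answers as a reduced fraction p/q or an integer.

recognized (axles ride arm R): planetary set, 18/13/44 teeth
ring teeth: 18 + 2·13 = 44
18(ω_sun−ω_arm) = −44(ω_ring−ω_arm),  ω_sun = 0, ω_ring = 1
18(0−ω_arm) = −44(1−ω_arm)  ⇒  62·ω_arm = 44  ⇒  ω_arm = 22/31
ω_out/ω_in = 22/31

22/31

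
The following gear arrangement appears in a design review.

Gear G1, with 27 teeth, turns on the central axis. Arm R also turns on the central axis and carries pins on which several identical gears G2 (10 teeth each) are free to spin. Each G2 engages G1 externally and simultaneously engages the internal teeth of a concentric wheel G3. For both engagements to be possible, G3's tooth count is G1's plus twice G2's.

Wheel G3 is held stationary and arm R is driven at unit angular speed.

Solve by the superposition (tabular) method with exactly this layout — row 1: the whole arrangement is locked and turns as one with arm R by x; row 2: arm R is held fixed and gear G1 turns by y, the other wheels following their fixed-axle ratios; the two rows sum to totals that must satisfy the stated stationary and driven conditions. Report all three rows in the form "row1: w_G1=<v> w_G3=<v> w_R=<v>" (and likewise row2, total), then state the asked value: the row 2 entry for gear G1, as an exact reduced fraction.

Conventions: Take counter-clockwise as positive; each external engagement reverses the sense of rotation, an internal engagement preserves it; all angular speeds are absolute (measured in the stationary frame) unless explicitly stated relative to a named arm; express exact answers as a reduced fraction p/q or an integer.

topology: planetary set — G1 27T / G2 10T / G3 47T, arm = carrier (Willis)
superposition row 1 [locked train]: every member turns x
superposition row 2 [arm held]: sun y, ring −(27/47)·y, arm 0
boundary: total ω_ring = x − (27/47)·y = 0 and total ω_arm = x = 1  ⇒  y = 47/27, x = 1
row 2 ring = −(27/47)·47/27 = -1
totals (row 1 + row 2): sun 1 + 47/27 = 74/27, ring 1 + (-1) = 0, arm 1 + 0 = 1
asked cell (row2, sun) = 47/27

row1: w_G1=1 w_G3=1 w_R=1
row2: w_G1=47/27 w_G3=-1 w_R=0
total: w_G1=74/27 w_G3=0 w_R=1
asked value: 47/27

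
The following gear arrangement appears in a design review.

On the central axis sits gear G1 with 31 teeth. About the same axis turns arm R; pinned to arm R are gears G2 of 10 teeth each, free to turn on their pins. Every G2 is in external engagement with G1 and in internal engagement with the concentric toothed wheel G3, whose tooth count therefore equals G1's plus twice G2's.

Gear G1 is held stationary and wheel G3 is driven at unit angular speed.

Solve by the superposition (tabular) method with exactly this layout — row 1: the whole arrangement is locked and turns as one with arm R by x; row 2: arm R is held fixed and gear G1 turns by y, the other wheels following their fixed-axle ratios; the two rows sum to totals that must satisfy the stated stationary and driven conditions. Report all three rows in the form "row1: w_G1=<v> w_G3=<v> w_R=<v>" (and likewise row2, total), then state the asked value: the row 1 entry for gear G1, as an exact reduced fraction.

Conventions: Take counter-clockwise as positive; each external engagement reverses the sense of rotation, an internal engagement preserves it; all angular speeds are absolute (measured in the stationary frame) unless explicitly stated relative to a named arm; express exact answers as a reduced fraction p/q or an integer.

planetary set (31T centre, 10T on arm, 51T internal) — Willis relation
row 1 (train locked, turned with arm): all members turn x
row 2: sun turns y, ring = −(31/51)·y, arm 0
boundary: total ω_sun = x + y = 0 and total ω_ring = x − (31/51)·y = 1  ⇒  y = -51/82, x = 51/82
row 2 ring = −(31/51)·(-51/82) = 31/82
totals (row 1 + row 2): sun 51/82 + (-51/82) = 0, ring 51/82 + 31/82 = 1, arm 51/82 + 0 = 51/82
asked cell (row1, sun) = 51/82

row1: w_G1=51/82 w_G3=51/82 w_R=51/82
row2: w_G1=-51/82 w_G3=31/82 w_R=0
total: w_G1=0 w_G3=1 w_R=51/82
asked value: 51/82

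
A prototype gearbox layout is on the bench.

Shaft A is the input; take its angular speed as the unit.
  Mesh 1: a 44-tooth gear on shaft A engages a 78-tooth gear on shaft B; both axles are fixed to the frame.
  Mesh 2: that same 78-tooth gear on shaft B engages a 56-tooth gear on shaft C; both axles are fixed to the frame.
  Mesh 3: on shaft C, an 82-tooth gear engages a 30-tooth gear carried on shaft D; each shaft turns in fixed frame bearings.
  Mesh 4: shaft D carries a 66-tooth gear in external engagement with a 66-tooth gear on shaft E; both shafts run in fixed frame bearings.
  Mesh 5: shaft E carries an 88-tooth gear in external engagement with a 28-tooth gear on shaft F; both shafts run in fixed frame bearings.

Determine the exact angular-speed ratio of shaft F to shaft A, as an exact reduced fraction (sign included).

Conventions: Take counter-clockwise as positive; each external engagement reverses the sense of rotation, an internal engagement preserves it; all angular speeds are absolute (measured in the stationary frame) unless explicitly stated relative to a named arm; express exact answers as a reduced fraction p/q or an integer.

-4961/735

class = fixed-axis compound train [5 meshes; 5 ratios multiply, 5 sense flips]
mesh 1 [44T→78T]: running ratio 22/39, sense −
mesh 2 [78T→56T]: running ratio 11/14, sense +
mesh 3 [82T→30T]: running ratio 451/210, sense −
mesh 4 [66T→66T]: running ratio 451/210, sense +
mesh 5 [88T→28T]: running ratio 4961/735, sense −
ω_out/ω_in = -4961/735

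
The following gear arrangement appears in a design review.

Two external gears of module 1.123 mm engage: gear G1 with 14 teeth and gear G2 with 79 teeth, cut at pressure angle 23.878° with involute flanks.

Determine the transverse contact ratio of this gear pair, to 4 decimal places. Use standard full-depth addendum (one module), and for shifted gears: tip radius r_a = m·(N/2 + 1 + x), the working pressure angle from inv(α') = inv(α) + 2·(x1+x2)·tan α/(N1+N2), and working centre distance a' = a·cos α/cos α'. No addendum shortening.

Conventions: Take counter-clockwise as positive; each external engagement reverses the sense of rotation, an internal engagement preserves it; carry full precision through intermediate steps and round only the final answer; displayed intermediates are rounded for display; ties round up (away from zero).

recognized (one external pair, fixed centres): single-mesh tooth geometry, m = 1.123, N1 = 14, N2 = 79
base radii: r_b1 = 7.188173, r_b2 = 40.561832
tip radii: r_a1 = 8.984000, r_a2 = 45.481500
no profile shift: α' = α, a' = a
action lengths: √(r_a1²−r_b1²) = 5.389103, √(r_a2²−r_b2²) = 20.574369
base pitch p_b = π·m·cos α = 3.226044
CR = (5.389103 + 20.574369 − 52.219500·sin 23.87800°)/3.226044 = 1.495799
contact ratio ≈ 1.4958

1.4958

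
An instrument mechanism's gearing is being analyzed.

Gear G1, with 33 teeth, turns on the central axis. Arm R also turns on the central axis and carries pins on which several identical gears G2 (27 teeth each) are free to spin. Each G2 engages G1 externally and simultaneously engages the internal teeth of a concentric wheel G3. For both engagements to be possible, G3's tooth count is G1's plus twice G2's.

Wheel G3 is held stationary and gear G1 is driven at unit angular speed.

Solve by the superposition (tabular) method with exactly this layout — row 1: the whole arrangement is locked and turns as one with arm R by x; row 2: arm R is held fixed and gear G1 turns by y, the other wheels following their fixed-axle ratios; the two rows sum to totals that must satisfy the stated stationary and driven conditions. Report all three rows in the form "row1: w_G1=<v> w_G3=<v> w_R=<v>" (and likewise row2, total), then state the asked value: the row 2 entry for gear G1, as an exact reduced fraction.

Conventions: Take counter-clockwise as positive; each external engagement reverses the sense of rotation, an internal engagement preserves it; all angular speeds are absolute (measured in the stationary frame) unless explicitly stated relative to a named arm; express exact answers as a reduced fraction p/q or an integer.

row1: w_G1=11/40 w_G3=11/40 w_R=11/40
row2: w_G1=29/40 w_G3=-11/40 w_R=0
total: w_G1=1 w_G3=0 w_R=11/40
asked value: 29/40

recognized (axles ride arm R): planetary set, 33/27/87 teeth
superposition row 1 [locked train]: every member turns x
row 2 — arm fixed, fixed-axis ratios: sun y, ring −(33/87)·y, arm 0
boundary: total ω_ring = x − (33/87)·y = 0 and total ω_sun = x + y = 1  ⇒  y = 29/40, x = 11/40
row 2 ring = −(33/87)·29/40 = -11/40
totals (row 1 + row 2): sun 11/40 + 29/40 = 1, ring 11/40 + (-11/40) = 0, arm 11/40 + 0 = 11/40
asked cell (row2, sun) = 29/40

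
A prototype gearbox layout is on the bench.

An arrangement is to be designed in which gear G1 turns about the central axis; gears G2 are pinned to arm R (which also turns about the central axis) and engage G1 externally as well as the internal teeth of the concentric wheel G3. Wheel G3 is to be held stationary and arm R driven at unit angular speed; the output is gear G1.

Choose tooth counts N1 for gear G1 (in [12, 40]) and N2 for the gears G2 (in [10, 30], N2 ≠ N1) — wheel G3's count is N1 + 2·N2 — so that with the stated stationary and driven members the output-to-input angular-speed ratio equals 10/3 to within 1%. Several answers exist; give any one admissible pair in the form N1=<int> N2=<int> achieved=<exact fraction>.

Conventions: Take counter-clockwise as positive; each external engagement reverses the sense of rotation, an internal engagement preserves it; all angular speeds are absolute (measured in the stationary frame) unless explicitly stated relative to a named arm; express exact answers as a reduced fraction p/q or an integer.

N1=15 N2=10 achieved=10/3

planetary set to be sized for 10/3 (Willis relation)
Willis with ω_ring = 0: ω_sun/ω_arm = (N1+N3)/N1; set equal to 10/3  ⇒  N3/N1 = 10/3 − 1 = 7/3
N3 = N1 + 2·N2  ⇒  N2/N1 = (N3/N1 − 1)/2 = (7/3 − 1)/2 = 2/3
smallest multiple with N1 ≥ 12 and N2 ≥ 10: k = 5  ⇒  N1 = 5·3 = 15, N2 = 5·2 = 10 (N1 ≤ 40, N2 ≤ 30, N2 ≠ N1 ✓), N3 = 15 + 2·10 = 35
check: (N1+N3)/N1 with N1 = 15, N3 = 35 gives 10/3; |achieved − target| = 0 ≤ 1/30 ✓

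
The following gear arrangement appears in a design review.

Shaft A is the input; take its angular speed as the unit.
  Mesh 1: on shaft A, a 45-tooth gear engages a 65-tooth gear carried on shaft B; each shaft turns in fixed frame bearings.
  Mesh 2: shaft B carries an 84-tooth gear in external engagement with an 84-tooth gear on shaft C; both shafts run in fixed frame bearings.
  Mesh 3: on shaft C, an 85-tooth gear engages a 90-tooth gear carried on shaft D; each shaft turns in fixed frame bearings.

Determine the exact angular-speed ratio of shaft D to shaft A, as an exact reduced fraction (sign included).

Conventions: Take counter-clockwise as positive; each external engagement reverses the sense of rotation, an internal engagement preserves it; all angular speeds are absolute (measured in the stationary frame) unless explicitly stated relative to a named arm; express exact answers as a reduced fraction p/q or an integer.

-17/26

class = fixed-axis compound train [3 meshes; 3 ratios multiply, 3 sense flips]
mesh 1 [45T→65T]: running ratio 9/13, sense −
mesh 2 [84T→84T]: running ratio 9/13, sense +
mesh 3 [85T→90T]: running ratio 17/26, sense −
ω_out/ω_in = -17/26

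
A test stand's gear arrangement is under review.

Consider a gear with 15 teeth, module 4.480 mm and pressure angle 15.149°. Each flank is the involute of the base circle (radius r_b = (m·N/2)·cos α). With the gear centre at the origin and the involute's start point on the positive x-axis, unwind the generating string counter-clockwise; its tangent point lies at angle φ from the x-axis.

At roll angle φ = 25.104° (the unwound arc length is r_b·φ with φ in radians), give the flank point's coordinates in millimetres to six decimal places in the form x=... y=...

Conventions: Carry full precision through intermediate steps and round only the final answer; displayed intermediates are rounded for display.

x=35.397636 y=0.891986

recognized (one wheel, involute flank): single-mesh tooth geometry, m = 4.480, N = 15
pitch radius r_p = m·N/2 = 4.480·15/2 = 33.600000
base radius r_b = r_p·cos α = 33.600000·cos 15.149° = 32.432383
roll angle φ = 25.104° = 0.43814746 rad
x = r_b·(cos φ + φ·sin φ) = 35.397636
y = r_b·(sin φ − φ·cos φ) = 0.891986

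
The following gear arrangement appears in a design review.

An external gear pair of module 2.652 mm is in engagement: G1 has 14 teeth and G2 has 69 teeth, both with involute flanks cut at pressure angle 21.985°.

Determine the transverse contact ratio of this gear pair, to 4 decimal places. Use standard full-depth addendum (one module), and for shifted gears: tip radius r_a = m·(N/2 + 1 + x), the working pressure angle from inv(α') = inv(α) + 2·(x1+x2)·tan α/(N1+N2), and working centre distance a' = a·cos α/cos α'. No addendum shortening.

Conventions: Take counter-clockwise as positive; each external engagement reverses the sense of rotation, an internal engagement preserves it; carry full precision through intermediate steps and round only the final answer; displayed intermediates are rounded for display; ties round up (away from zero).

1.5546

class = single-mesh tooth geometry [involute pair 14T × 69T, m = 2.652]
base radii: r_b1 = 17.214061, r_b2 = 84.840730
tip radii: r_a1 = 21.216000, r_a2 = 94.146000
no profile shift: α' = α, a' = a
action lengths: √(r_a1²−r_b1²) = 12.401401, √(r_a2²−r_b2²) = 40.810782
base pitch p_b = π·m·cos α = 7.725653
CR = (12.401401 + 40.810782 − 110.058000·sin 21.98500°)/7.725653 = 1.554619
contact ratio ≈ 1.5546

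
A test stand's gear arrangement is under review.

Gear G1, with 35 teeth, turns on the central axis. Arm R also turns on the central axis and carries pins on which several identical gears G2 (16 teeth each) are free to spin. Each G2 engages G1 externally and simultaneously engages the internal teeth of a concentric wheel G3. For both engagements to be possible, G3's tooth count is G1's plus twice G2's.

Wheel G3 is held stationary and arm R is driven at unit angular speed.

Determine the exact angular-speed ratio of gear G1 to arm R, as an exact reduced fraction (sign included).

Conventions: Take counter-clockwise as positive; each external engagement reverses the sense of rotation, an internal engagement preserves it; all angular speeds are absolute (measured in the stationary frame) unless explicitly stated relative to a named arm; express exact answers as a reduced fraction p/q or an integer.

102/35

topology: planetary set — G1 35T / G2 16T / G3 67T, arm = carrier (Willis)
ring teeth: 35 + 2·16 = 67
35(ω_sun−ω_arm) = −67(ω_ring−ω_arm),  ω_ring = 0, ω_arm = 1
ω_sun = 1 − (67/35)(0−1) = 102/35
ω_out/ω_in = 102/35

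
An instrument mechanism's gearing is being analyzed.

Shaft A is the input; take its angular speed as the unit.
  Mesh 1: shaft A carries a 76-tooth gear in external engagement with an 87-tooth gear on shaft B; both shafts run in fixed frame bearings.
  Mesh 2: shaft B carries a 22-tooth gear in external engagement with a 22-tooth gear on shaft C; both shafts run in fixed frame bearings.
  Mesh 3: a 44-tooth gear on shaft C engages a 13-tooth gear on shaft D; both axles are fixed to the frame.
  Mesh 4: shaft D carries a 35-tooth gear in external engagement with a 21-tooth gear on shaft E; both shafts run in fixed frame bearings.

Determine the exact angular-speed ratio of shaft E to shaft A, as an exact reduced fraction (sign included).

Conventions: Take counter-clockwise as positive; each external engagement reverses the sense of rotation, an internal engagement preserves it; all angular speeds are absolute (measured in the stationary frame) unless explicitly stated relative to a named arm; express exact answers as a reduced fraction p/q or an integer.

class = fixed-axis compound train [4 meshes; 4 ratios multiply, 4 sense flips]
mesh 1 [76T→87T]: running ratio 76/87, sense −
mesh 2 [22T→22T]: running ratio 76/87, sense +
mesh 3 [44T→13T]: running ratio 3344/1131, sense −
mesh 4 [35T→21T]: running ratio 16720/3393, sense +
ω_out/ω_in = 16720/3393

16720/3393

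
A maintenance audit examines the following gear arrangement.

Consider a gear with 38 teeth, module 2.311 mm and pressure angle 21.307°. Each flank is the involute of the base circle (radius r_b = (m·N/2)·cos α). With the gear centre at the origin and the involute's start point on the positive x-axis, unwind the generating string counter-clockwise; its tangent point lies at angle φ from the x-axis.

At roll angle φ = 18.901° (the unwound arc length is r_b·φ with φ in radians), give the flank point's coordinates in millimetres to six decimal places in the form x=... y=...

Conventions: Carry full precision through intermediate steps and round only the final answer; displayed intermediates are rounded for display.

class = single-mesh tooth geometry [base-circle involute, m = 2.311, 38T]
pitch radius r_p = m·N/2 = 2.311·38/2 = 43.909000
base radius r_b = r_p·cos α = 43.909000·cos 21.307° = 40.907681
roll angle φ = 18.901° = 0.32988468 rad
x = r_b·(cos φ + φ·sin φ) = 43.073356
y = r_b·(sin φ − φ·cos φ) = 0.484213

x=43.073356 y=0.484213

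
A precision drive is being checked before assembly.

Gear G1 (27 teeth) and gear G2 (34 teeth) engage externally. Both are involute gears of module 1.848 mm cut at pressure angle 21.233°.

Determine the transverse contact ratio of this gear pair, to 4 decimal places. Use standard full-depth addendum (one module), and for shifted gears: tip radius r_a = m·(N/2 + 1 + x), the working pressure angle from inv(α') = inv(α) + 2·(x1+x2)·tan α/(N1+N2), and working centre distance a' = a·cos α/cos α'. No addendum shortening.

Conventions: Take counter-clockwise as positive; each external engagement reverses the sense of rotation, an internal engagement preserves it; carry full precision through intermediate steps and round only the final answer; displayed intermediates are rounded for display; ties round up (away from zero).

single-mesh involute tooth geometry (27T engaging 34T at module 1.848)
base radii: r_b1 = 23.254414, r_b2 = 29.283336
tip radii: r_a1 = 26.796000, r_a2 = 33.264000
no profile shift: α' = α, a' = a
action lengths: √(r_a1²−r_b1²) = 13.313821, √(r_a2²−r_b2²) = 15.779097
base pitch p_b = π·m·cos α = 5.411548
CR = (13.313821 + 15.779097 − 56.364000·sin 21.23300°)/5.411548 = 1.603986
contact ratio ≈ 1.6040

1.6040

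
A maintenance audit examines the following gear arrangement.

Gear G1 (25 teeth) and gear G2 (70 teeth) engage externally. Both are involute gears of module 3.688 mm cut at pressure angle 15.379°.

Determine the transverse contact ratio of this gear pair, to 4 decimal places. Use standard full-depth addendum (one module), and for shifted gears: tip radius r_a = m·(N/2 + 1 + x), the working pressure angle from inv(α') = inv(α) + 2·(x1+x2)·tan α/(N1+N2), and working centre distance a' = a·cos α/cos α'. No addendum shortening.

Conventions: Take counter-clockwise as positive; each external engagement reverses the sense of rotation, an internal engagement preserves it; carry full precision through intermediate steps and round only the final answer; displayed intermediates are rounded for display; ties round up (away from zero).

1.9877

single-mesh involute tooth geometry (25T engaging 70T at module 3.688)
base radii: r_b1 = 44.449282, r_b2 = 124.457990
tip radii: r_a1 = 49.788000, r_a2 = 132.768000
no profile shift: α' = α, a' = a
action lengths: √(r_a1²−r_b1²) = 22.430030, √(r_a2²−r_b2²) = 46.233652
base pitch p_b = π·m·cos α = 11.171323
CR = (22.430030 + 46.233652 − 175.180000·sin 15.37900°)/11.171323 = 1.987720
contact ratio ≈ 1.9877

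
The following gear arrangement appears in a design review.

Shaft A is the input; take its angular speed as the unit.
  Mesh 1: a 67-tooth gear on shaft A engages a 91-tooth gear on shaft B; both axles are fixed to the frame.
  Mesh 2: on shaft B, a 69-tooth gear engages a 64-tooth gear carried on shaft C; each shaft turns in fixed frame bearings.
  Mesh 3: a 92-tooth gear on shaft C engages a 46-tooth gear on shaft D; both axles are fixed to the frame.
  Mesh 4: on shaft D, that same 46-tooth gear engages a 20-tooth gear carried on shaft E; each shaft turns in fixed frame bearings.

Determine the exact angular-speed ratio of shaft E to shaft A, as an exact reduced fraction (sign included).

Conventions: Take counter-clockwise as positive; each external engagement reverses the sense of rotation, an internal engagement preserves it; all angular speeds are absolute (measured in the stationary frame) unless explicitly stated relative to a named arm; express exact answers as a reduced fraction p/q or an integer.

class = fixed-axis compound train [4 meshes; 4 ratios multiply, 4 sense flips]
mesh 1 [67T→91T]: running ratio 67/91, sense −
mesh 2 [69T→64T]: running ratio 4623/5824, sense +
mesh 3 [92T→46T]: running ratio 4623/2912, sense −
mesh 4 [46T→20T]: running ratio 106329/29120, sense +
ω_out/ω_in = 106329/29120

106329/29120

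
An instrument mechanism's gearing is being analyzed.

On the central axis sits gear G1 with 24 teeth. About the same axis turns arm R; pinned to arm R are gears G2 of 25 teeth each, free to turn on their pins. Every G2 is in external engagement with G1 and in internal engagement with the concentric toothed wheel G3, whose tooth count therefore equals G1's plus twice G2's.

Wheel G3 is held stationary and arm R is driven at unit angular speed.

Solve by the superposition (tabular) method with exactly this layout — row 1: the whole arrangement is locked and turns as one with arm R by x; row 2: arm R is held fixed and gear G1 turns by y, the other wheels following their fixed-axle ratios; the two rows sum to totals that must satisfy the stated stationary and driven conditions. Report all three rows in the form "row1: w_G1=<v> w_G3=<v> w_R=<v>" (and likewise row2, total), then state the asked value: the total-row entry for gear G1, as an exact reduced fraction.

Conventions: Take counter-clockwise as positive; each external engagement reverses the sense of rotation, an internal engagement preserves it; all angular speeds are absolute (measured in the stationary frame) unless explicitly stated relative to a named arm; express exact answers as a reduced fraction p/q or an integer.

class = planetary set [G3 = 24+2·25 = 74; Willis about the carrier]
row 1 (train locked, turned with arm): all members turn x
superposition row 2 [arm held]: sun y, ring −(24/74)·y, arm 0
boundary: total ω_ring = x − (24/74)·y = 0 and total ω_arm = x = 1  ⇒  y = 37/12, x = 1
row 2 ring = −(24/74)·37/12 = -1
totals (row 1 + row 2): sun 1 + 37/12 = 49/12, ring 1 + (-1) = 0, arm 1 + 0 = 1
asked cell (total, sun) = 49/12

row1: w_G1=1 w_G3=1 w_R=1
row2: w_G1=37/12 w_G3=-1 w_R=0
total: w_G1=49/12 w_G3=0 w_R=1
asked value: 49/12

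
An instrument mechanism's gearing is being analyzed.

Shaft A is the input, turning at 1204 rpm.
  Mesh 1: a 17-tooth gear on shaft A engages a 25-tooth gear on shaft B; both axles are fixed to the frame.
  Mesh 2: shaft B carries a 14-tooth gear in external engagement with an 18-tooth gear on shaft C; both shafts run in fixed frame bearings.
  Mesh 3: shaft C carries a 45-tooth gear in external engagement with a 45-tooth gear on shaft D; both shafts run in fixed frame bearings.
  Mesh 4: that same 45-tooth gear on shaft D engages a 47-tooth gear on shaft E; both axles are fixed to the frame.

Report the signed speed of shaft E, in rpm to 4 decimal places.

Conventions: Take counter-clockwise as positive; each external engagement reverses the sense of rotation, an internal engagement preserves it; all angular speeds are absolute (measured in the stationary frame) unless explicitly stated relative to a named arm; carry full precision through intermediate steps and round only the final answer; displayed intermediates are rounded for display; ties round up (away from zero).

+609.6851 rpm

4-mesh fixed-axis compound train (all bearings frame-fixed)
mesh 1 [17T→25T]: ω = 1204.0000×17/25 = 818.7200 rpm, sense flips to −
mesh 2 [14T→18T]: ω = 818.7200×14/18 = 636.7822 rpm, sense flips to +
mesh 3 [45T→45T]: ω = 636.7822×45/45 = 636.7822 rpm, sense flips to −
mesh 4 [45T→47T]: ω = 636.7822×45/47 = 609.6851 rpm, sense flips to +
signed output speed = +609.6851 rpm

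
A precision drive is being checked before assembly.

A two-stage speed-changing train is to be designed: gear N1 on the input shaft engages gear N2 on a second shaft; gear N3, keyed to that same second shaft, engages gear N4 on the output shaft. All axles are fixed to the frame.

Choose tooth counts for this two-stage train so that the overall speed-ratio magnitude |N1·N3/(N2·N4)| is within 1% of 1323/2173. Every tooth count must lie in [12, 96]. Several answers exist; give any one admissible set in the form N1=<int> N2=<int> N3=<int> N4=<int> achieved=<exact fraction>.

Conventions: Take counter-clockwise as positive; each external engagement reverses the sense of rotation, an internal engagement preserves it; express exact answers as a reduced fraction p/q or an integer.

N1=21 N2=41 N3=63 N4=53 achieved=1323/2173

class = fixed-axis compound train [2-stage, 1323/2173 wanted]
target = 1323/2173 in lowest terms: an exact hit needs N1·N3 = k·1323 and N2·N4 = k·2173 for one integer k, every count in [12, 96]; additionally prefer no 1:1 stage (N1 ≠ N2, N3 ≠ N4)
k = 1: N1·N3 = 1323 = 21·63, N2·N4 = 2173 = 41·53
achieved = 21·63/(41·53) = 1323/2173; |achieved − target| = 0 ≤ 1323/217300 ✓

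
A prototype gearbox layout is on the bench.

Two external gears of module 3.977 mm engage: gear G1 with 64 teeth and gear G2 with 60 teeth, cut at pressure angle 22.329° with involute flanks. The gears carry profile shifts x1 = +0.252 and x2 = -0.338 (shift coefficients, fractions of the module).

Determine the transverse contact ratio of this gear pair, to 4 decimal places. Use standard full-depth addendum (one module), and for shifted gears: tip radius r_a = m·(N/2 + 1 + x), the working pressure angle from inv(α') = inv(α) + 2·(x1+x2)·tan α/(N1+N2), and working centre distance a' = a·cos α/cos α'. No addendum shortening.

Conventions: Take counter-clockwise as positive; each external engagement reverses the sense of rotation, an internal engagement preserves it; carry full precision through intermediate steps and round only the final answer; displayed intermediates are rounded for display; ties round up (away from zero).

single-mesh involute tooth geometry (64T engaging 60T at module 3.977)
base radii: r_b1 = 117.721432, r_b2 = 110.363843
tip radii: r_a1 = 132.243204, r_a2 = 121.942774
inv(α') = inv(22.329°) + 2·(+0.252-0.338)·tan α/(64+60) = 0.02043702  ⇒  α' = 22.13361°
a' = a·cos α / cos α' = 246.5740·cos 22.329°/cos 22.13361° = 246.230554
action lengths: √(r_a1²−r_b1²) = 60.248895, √(r_a2²−r_b2²) = 51.863883
base pitch p_b = π·m·cos α = 11.557275
CR = (60.248895 + 51.863883 − 246.230554·sin 22.13361°)/11.557275 = 1.673496
contact ratio ≈ 1.6735

1.6735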